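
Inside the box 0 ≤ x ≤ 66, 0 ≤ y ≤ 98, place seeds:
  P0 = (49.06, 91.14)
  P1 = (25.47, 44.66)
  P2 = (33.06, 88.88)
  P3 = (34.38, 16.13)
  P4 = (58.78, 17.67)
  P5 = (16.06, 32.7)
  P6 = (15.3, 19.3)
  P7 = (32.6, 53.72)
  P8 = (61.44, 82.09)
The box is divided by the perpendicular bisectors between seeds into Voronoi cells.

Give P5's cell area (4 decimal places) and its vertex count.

1. box [0,66]×[0,98]: [(0, 0) (66, 0) (66, 98) (0, 98)]
2. ⊥bis P5·P0 via (32.56,61.92): [(0, 80.306) (0, 0) (66, 0) (66, 43.037)]  |A|=4070.3216
3. ⊥bis P5·P1 via (20.765,38.68): [(0, 55.0177) (0, 0) (66, 0) (66, 3.0896)]  |A|=1917.5398
4. ⊥bis P5·P2 via (24.56,60.79): [(0, 55.0177) (0, 0) (66, 0) (66, 3.0896)]  |A|=1917.5398
5. ⊥bis P5·P3 via (25.22,24.415): [(30.9058, 30.7013) (0, 55.0177) (0, 0) (3.1372, 0)]  |A|=898.3416
6. ⊥bis P5·P4 via (37.42,25.185): [(30.9058, 30.7013) (0, 55.0177) (0, 0) (3.1372, 0)]  |A|=898.3416
7. ⊥bis P5·P6 via (15.68,26): [(26.1181, 25.408) (30.9058, 30.7013) (0, 55.0177) (0, 26.8893)]  |A|=507.3371
8. ⊥bis P5·P7 via (24.33,43.21): [(26.1181, 25.408) (30.9058, 30.7013) (0, 55.0177) (0, 26.8893)]  |A|=507.3371
9. ⊥bis P5·P8 via (38.75,57.395): [(26.1181, 25.408) (30.9058, 30.7013) (0, 55.0177) (0, 26.8893)]  |A|=507.3371
10. canonical 4-gon: [(26.1181, 25.408) (30.9058, 30.7013) (0, 55.0177) (0, 26.8893)]
11. shoelace: 507.3371

Area of P5's cell: 507.3371 (4 vertices)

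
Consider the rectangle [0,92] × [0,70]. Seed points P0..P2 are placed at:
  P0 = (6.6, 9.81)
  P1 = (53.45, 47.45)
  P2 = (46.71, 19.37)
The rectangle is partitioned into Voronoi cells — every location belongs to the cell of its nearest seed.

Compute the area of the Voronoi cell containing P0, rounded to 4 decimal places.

1. box [0,92]×[0,70]: [(0, 0) (92, 0) (92, 70) (0, 70)]
2. ⊥bis P0·P1 via (30.025,28.63): [(0, 66.0017) (0, 0) (53.0268, 0)]  |A|=1749.929
3. ⊥bis P0·P2 via (26.655,14.59): [(20.4757, 40.5159) (0, 66.0017) (0, 0) (30.1324, 0)]  |A|=1286.1371
4. canonical 4-gon: [(20.4757, 40.5159) (0, 66.0017) (0, 0) (30.1324, 0)]
5. shoelace: 1286.1371

Area of P0's cell: 1286.1371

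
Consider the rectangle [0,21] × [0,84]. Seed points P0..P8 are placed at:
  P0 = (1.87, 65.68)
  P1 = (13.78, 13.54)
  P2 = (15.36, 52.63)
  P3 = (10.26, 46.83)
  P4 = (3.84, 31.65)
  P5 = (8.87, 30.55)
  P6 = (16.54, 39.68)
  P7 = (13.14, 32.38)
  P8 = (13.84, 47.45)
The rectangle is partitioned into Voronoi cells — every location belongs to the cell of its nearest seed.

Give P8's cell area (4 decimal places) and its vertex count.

1. box [0,21]×[0,84]: [(0, 0) (21, 0) (21, 84) (0, 84)]
2. ⊥bis P8·P0 via (7.855,56.565): [(0, 51.4073) (0, 0) (21, 0) (21, 65.1961)]  |A|=1224.3364
3. ⊥bis P8·P1 via (13.81,30.495): [(0, 51.4073) (0, 30.5194) (21, 30.4823) (21, 65.1961)]  |A|=583.8184
4. ⊥bis P8·P2 via (14.6,50.04): [(3.0702, 53.4233) (0, 51.4073) (0, 30.5194) (21, 30.4823) (21, 48.162)]  |A|=431.1092
5. ⊥bis P8·P3 via (12.05,47.14): [(11.3844, 50.9836) (14.933, 30.493) (21, 30.4823) (21, 48.162)]  |A|=147.1402
6. ⊥bis P8·P4 via (8.84,39.55): [(11.3844, 50.9836) (13.9214, 36.3339) (21, 31.8538) (21, 48.162)]  |A|=124.5731
7. ⊥bis P8·P5 via (11.355,39): [(11.3844, 50.9836) (13.5727, 38.3478) (21, 36.1636) (21, 48.162)]  |A|=102.2215
8. ⊥bis P8·P6 via (15.19,43.565): [(11.3844, 50.9836) (12.8122, 42.7387) (21, 45.5839) (21, 48.162)]  |A|=48.1797
9. ⊥bis P8·P7 via (13.49,39.915): [(11.3844, 50.9836) (12.8122, 42.7387) (21, 45.5839) (21, 48.162)]  |A|=48.1797
10. canonical 4-gon: [(11.3844, 50.9836) (12.8122, 42.7387) (21, 45.5839) (21, 48.162)]
11. shoelace: 48.1797

Area of P8's cell: 48.1797 (4 vertices)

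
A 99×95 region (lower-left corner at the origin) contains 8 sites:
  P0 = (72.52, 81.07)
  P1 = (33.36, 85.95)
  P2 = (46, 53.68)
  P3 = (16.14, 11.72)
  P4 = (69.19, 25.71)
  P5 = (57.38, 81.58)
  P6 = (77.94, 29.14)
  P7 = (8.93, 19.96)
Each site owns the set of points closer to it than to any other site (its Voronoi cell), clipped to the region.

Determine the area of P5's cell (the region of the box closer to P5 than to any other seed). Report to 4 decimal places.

Area of P5's cell: 564.7857

1. box [0,99]×[0,95]: [(0, 0) (99, 0) (99, 95) (0, 95)]
2. ⊥bis P5·P0 via (64.95,81.325): [(0, 0) (62.2105, 0) (65.4107, 95) (0, 95)]  |A|=6062.0055
3. ⊥bis P5·P1 via (45.37,83.765): [(30.1305, 0) (62.2105, 0) (65.4107, 95) (47.414, 95)]  |A|=2378.6422
4. ⊥bis P5·P2 via (51.69,67.63): [(43.0739, 71.1444) (64.3152, 62.4804) (65.4107, 95) (47.414, 95)]  |A|=564.7857
5. ⊥bis P5·P3 via (36.76,46.65): [(43.0739, 71.1444) (64.3152, 62.4804) (65.4107, 95) (47.414, 95)]  |A|=564.7857
6. ⊥bis P5·P4 via (63.285,53.645): [(43.0739, 71.1444) (64.3152, 62.4804) (65.4107, 95) (47.414, 95)]  |A|=564.7857
7. ⊥bis P5·P6 via (67.66,55.36): [(43.0739, 71.1444) (64.3152, 62.4804) (65.4107, 95) (47.414, 95)]  |A|=564.7857
8. ⊥bis P5·P7 via (33.155,50.77): [(43.0739, 71.1444) (64.3152, 62.4804) (65.4107, 95) (47.414, 95)]  |A|=564.7857
9. canonical 4-gon: [(43.0739, 71.1444) (64.3152, 62.4804) (65.4107, 95) (47.414, 95)]
10. shoelace: 564.7857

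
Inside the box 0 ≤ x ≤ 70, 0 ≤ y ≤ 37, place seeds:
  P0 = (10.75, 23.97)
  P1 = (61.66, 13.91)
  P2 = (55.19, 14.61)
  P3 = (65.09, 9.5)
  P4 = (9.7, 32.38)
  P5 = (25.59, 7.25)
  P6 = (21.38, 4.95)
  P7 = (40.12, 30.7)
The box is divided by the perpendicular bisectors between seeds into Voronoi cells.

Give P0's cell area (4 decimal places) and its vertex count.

1. box [0,70]×[0,37]: [(0, 0) (70, 0) (70, 37) (0, 37)]
2. ⊥bis P0·P1 via (36.205,18.94): [(0, 0) (32.4624, 0) (39.7737, 37) (0, 37)]  |A|=1336.368
3. ⊥bis P0·P2 via (32.97,19.29): [(0, 0) (28.9071, 0) (36.7001, 37) (0, 37)]  |A|=1213.7335
4. ⊥bis P0·P3 via (37.92,16.735): [(0, 0) (28.9071, 0) (36.7001, 37) (0, 37)]  |A|=1213.7335
5. ⊥bis P0·P4 via (10.225,28.175): [(0, 26.8984) (0, 0) (28.9071, 0) (35.5062, 31.3314)]  |A|=930.3796
6. ⊥bis P0·P5 via (18.17,15.61): [(0, 26.8984) (0, 0) (0.5825, 0) (35.4195, 30.92) (35.5062, 31.3314)]  |A|=492.4805
7. ⊥bis P0·P6 via (16.065,14.46): [(0, 26.8984) (0, 5.4815) (18.2505, 15.6814) (35.4195, 30.92) (35.5062, 31.3314)]  |A|=437.8936
8. ⊥bis P0·P7 via (25.435,27.335): [(24.8248, 29.9978) (0, 26.8984) (0, 5.4815) (18.2505, 15.6814) (26.4398, 22.95)]  |A|=397.6746
9. canonical 5-gon: [(24.8248, 29.9978) (0, 26.8984) (0, 5.4815) (18.2505, 15.6814) (26.4398, 22.95)]
10. shoelace: 397.6746

Area of P0's cell: 397.6746 (5 vertices)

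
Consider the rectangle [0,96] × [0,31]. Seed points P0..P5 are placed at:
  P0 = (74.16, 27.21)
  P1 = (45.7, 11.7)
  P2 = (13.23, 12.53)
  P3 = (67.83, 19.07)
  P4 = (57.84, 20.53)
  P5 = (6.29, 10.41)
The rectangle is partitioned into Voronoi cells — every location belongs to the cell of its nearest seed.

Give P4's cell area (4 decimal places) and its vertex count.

Area of P4's cell: 315.1405 (4 vertices)

1. box [0,96]×[0,31]: [(0, 0) (96, 0) (96, 31) (0, 31)]
2. ⊥bis P4·P0 via (66,23.87): [(0, 0) (75.7703, 0) (63.0816, 31) (0, 31)]  |A|=2152.2046
3. ⊥bis P4·P1 via (51.77,16.115): [(63.4912, 0) (75.7703, 0) (63.0816, 31) (40.9434, 31)]  |A|=533.4678
4. ⊥bis P4·P2 via (35.535,16.53): [(63.4912, 0) (75.7703, 0) (63.0816, 31) (40.9434, 31)]  |A|=533.4678
5. ⊥bis P4·P3 via (62.835,19.8): [(60.5352, 4.064) (64.1061, 28.4971) (63.0816, 31) (40.9434, 31)]  |A|=315.1405
6. ⊥bis P4·P5 via (32.065,15.47): [(60.5352, 4.064) (64.1061, 28.4971) (63.0816, 31) (40.9434, 31)]  |A|=315.1405
7. canonical 4-gon: [(60.5352, 4.064) (64.1061, 28.4971) (63.0816, 31) (40.9434, 31)]
8. shoelace: 315.1405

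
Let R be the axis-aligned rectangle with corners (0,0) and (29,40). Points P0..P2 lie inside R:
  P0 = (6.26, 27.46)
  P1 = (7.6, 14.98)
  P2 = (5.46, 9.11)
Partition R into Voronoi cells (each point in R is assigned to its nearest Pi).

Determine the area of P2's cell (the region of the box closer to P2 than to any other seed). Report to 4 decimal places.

1. box [0,29]×[0,40]: [(0, 0) (29, 0) (29, 40) (0, 40)]
2. ⊥bis P2·P0 via (5.86,18.285): [(0, 18.5405) (0, 0) (29, 0) (29, 17.2762)]  |A|=519.3414
3. ⊥bis P2·P1 via (6.53,12.045): [(0, 14.4256) (0, 0) (29, 0) (29, 3.8532)]  |A|=265.043
4. canonical 4-gon: [(0, 14.4256) (0, 0) (29, 0) (29, 3.8532)]
5. shoelace: 265.043

Area of P2's cell: 265.0430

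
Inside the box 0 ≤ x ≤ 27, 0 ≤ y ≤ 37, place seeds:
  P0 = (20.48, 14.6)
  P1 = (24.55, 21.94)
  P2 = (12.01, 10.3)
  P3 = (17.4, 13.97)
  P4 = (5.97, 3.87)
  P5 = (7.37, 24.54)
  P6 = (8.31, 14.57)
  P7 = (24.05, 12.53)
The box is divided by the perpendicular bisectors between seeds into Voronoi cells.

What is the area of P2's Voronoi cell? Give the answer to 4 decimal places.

Area of P2's cell: 96.1557

1. box [0,27]×[0,37]: [(0, 0) (27, 0) (27, 37) (0, 37)]
2. ⊥bis P2·P0 via (16.245,12.45): [(0, 0) (22.5655, 0) (3.7816, 37) (0, 37)]  |A|=487.4221
3. ⊥bis P2·P1 via (18.28,16.12): [(0, 35.8134) (0, 0) (22.5655, 0) (9.6762, 25.3891)]  |A|=459.7274
4. ⊥bis P2·P3 via (14.705,12.135): [(0, 33.7317) (0, 0) (22.5655, 0) (21.3871, 2.3212)]  |A|=386.9018
5. ⊥bis P2·P4 via (8.99,7.085): [(0, 33.7317) (0, 15.5297) (16.5325, 0) (22.5655, 0) (21.3871, 2.3212)]  |A|=258.5294
6. ⊥bis P2·P5 via (9.69,17.42): [(10.8493, 17.7977) (1.0015, 14.5889) (16.5325, 0) (22.5655, 0) (21.3871, 2.3212)]  |A|=153.5508
7. ⊥bis P2·P6 via (10.16,12.435): [(12.89, 14.8006) (6.5888, 9.3405) (16.5325, 0) (22.5655, 0) (21.3871, 2.3212)]  |A|=103.73
8. ⊥bis P2·P7 via (18.03,11.415): [(19.0892, 5.696) (12.89, 14.8006) (6.5888, 9.3405) (16.5325, 0) (20.1442, 0)]  |A|=96.1557
9. canonical 5-gon: [(19.0892, 5.696) (12.89, 14.8006) (6.5888, 9.3405) (16.5325, 0) (20.1442, 0)]
10. shoelace: 96.1557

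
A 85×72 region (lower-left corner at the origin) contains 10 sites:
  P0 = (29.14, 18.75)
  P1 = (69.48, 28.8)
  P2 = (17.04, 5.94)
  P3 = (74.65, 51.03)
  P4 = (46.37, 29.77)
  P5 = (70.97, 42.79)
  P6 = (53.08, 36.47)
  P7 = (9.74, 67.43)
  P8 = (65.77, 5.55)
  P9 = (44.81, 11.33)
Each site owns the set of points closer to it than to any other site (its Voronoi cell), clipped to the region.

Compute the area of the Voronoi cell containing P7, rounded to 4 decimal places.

Area of P7's cell: 1084.3333

1. box [0,85]×[0,72]: [(0, 0) (85, 0) (85, 72) (0, 72)]
2. ⊥bis P7·P0 via (19.44,43.09): [(0, 35.3428) (85, 69.217) (85, 72) (0, 72)]  |A|=1676.2091
3. ⊥bis P7·P1 via (39.61,48.115): [(0, 35.3428) (42.2348, 52.1742) (55.0549, 72) (0, 72)]  |A|=1319.8595
4. ⊥bis P7·P2 via (13.39,36.685): [(0, 35.3428) (42.2348, 52.1742) (55.0549, 72) (0, 72)]  |A|=1319.8595
5. ⊥bis P7·P3 via (42.195,59.23): [(0, 35.3428) (40.2082, 51.3666) (45.4214, 72) (0, 72)]  |A|=1205.5616
6. ⊥bis P7·P4 via (28.055,48.6): [(0, 35.3428) (24.4378, 45.0817) (43.2412, 63.3709) (45.4214, 72) (0, 72)]  |A|=1120.4359
7. ⊥bis P7·P5 via (40.355,55.11): [(0, 35.3428) (24.4378, 45.0817) (43.2412, 63.3709) (45.4214, 72) (0, 72)]  |A|=1120.4359
8. ⊥bis P7·P6 via (31.41,51.95): [(0, 35.3428) (24.4378, 45.0817) (31.2069, 51.6657) (45.2511, 71.3257) (45.4214, 72) (0, 72)]  |A|=1084.3333
9. ⊥bis P7·P8 via (37.755,36.49): [(0, 35.3428) (24.4378, 45.0817) (31.2069, 51.6657) (45.2511, 71.3257) (45.4214, 72) (0, 72)]  |A|=1084.3333
10. ⊥bis P7·P9 via (27.275,39.38): [(0, 35.3428) (24.4378, 45.0817) (31.2069, 51.6657) (45.2511, 71.3257) (45.4214, 72) (0, 72)]  |A|=1084.3333
11. canonical 6-gon: [(0, 35.3428) (24.4378, 45.0817) (31.2069, 51.6657) (45.2511, 71.3257) (45.4214, 72) (0, 72)]
12. shoelace: 1084.3333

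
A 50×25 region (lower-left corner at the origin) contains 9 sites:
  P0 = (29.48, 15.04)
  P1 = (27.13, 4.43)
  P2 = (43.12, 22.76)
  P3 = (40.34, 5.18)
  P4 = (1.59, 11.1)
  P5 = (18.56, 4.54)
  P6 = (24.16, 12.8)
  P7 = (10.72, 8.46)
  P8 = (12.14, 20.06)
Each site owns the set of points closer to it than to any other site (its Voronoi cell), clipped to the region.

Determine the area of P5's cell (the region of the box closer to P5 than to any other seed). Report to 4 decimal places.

1. box [0,50]×[0,25]: [(0, 0) (50, 0) (50, 25) (0, 25)]
2. ⊥bis P5·P0 via (24.02,9.79): [(0, 0) (33.4335, 0) (9.395, 25) (0, 25)]  |A|=535.3558
3. ⊥bis P5·P1 via (22.845,4.485): [(0, 0) (22.7874, 0) (22.9277, 10.926) (9.395, 25) (0, 25)]  |A|=477.1964
4. ⊥bis P5·P2 via (30.84,13.65): [(0, 0) (22.7874, 0) (22.9277, 10.926) (9.395, 25) (0, 25)]  |A|=477.1964
5. ⊥bis P5·P3 via (29.45,4.86): [(0, 0) (22.7874, 0) (22.9277, 10.926) (9.395, 25) (0, 25)]  |A|=477.1964
6. ⊥bis P5·P4 via (10.075,7.82): [(7.0521, 0) (22.7874, 0) (22.9277, 10.926) (14.6169, 19.5693)]  |A|=199.973
7. ⊥bis P5·P6 via (21.36,8.67): [(12.6787, 14.5556) (7.0521, 0) (22.7874, 0) (22.8854, 7.6358)]  |A|=153.8261
8. ⊥bis P5·P7 via (14.64,6.5): [(17.1516, 11.5232) (11.39, 0) (22.7874, 0) (22.8854, 7.6358)]  |A|=87.7491
9. ⊥bis P5·P8 via (15.35,12.3): [(17.1516, 11.5232) (11.39, 0) (22.7874, 0) (22.8854, 7.6358)]  |A|=87.7491
10. canonical 4-gon: [(17.1516, 11.5232) (11.39, 0) (22.7874, 0) (22.8854, 7.6358)]
11. shoelace: 87.7491

Area of P5's cell: 87.7491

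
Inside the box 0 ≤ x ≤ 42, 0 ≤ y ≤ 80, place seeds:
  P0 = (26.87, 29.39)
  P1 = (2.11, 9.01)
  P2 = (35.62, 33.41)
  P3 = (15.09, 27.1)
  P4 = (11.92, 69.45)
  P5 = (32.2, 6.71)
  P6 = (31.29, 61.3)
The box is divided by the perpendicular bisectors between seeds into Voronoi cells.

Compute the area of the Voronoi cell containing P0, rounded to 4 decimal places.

1. box [0,42]×[0,80]: [(0, 0) (42, 0) (42, 80) (0, 80)]
2. ⊥bis P0·P1 via (14.49,19.2): [(0, 36.8041) (30.2936, 0) (42, 0) (42, 80) (0, 80)]  |A|=2802.5359
3. ⊥bis P0·P2 via (31.245,31.4): [(0, 36.8041) (30.2936, 0) (42, 0) (42, 7.9905) (8.9168, 80) (0, 80)]  |A|=1611.3823
4. ⊥bis P0·P3 via (20.98,28.245): [(25.2887, 6.0804) (30.2936, 0) (42, 0) (42, 7.9905) (12.3876, 72.4454)]  |A|=669.1983
5. ⊥bis P0·P4 via (19.395,49.42): [(17.0349, 48.5392) (25.2887, 6.0804) (30.2936, 0) (42, 0) (42, 7.9905) (22.4434, 50.5576)]  |A|=599.8589
6. ⊥bis P0·P5 via (29.535,18.05): [(17.0349, 48.5392) (23.2491, 16.5727) (36.614, 19.7136) (22.4434, 50.5576)]  |A|=321.0871
7. ⊥bis P0·P6 via (29.08,45.345): [(17.3397, 46.9712) (23.2491, 16.5727) (36.614, 19.7136) (24.55, 45.9725)]  |A|=301.0608
8. canonical 4-gon: [(17.3397, 46.9712) (23.2491, 16.5727) (36.614, 19.7136) (24.55, 45.9725)]
9. shoelace: 301.0608

Area of P0's cell: 301.0608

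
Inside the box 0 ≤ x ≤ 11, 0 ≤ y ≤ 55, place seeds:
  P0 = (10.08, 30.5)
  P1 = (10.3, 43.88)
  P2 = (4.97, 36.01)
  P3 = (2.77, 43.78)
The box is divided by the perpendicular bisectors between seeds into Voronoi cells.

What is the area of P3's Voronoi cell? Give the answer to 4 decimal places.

1. box [0,11]×[0,55]: [(0, 0) (11, 0) (11, 55) (0, 55)]
2. ⊥bis P3·P0 via (6.425,37.14): [(0, 33.6033) (11, 39.6583) (11, 55) (0, 55)]  |A|=202.0608
3. ⊥bis P3·P1 via (6.535,43.83): [(0, 33.6033) (6.6224, 37.2487) (6.3867, 55) (0, 55)]  |A|=127.5345
4. ⊥bis P3·P2 via (3.87,39.895): [(0, 38.7992) (6.5771, 40.6615) (6.3867, 55) (0, 55)]  |A|=99.0644
5. canonical 4-gon: [(0, 38.7992) (6.5771, 40.6615) (6.3867, 55) (0, 55)]
6. shoelace: 99.0644

Area of P3's cell: 99.0644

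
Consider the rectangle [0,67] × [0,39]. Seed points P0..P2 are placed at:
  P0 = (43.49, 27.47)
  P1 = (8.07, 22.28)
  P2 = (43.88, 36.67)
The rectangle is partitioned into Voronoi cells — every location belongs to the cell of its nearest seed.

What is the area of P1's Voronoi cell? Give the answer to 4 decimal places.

1. box [0,67]×[0,39]: [(0, 0) (67, 0) (67, 39) (0, 39)]
2. ⊥bis P1·P0 via (25.78,24.875): [(0, 0) (29.4249, 0) (23.7103, 39) (0, 39)]  |A|=1036.1358
3. ⊥bis P1·P2 via (25.975,29.475): [(0, 0) (29.4249, 0) (24.6072, 32.8787) (22.1474, 39) (0, 39)]  |A|=1031.3525
4. canonical 5-gon: [(0, 0) (29.4249, 0) (24.6072, 32.8787) (22.1474, 39) (0, 39)]
5. shoelace: 1031.3525

Area of P1's cell: 1031.3525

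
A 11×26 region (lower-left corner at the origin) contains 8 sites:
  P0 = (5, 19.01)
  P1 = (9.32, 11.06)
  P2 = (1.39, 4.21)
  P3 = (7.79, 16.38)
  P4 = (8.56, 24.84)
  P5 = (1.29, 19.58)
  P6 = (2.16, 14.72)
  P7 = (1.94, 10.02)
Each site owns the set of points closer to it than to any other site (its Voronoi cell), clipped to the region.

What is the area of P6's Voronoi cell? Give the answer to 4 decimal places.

Area of P6's cell: 24.0672

1. box [0,11]×[0,26]: [(0, 0) (11, 0) (11, 26) (0, 26)]
2. ⊥bis P6·P0 via (3.58,16.865): [(0, 19.235) (0, 0) (11, 0) (11, 11.9529)]  |A|=171.5335
3. ⊥bis P6·P1 via (5.74,12.89): [(6.712, 14.7916) (0, 19.235) (0, 1.6609)]  |A|=58.9788
4. ⊥bis P6·P2 via (1.775,9.465): [(3.9093, 9.3086) (6.712, 14.7916) (0, 19.235) (0, 9.595)]  |A|=43.4704
5. ⊥bis P6·P3 via (4.975,15.55): [(3.9093, 9.3086) (5.7522, 12.9139) (4.8316, 16.0365) (0, 19.235) (0, 9.595)]  |A|=41.1076
6. ⊥bis P6·P4 via (5.36,19.78): [(3.9093, 9.3086) (5.7522, 12.9139) (4.8316, 16.0365) (0, 19.235) (0, 9.595)]  |A|=41.1076
7. ⊥bis P6·P5 via (1.725,17.15): [(3.9093, 9.3086) (5.7522, 12.9139) (4.8316, 16.0365) (2.8463, 17.3507) (0, 16.8412) (0, 9.595)]  |A|=37.7009
8. ⊥bis P6·P7 via (2.05,12.37): [(5.3942, 12.2135) (5.7522, 12.9139) (4.8316, 16.0365) (2.8463, 17.3507) (0, 16.8412) (0, 12.466)]  |A|=24.0672
9. canonical 6-gon: [(5.3942, 12.2135) (5.7522, 12.9139) (4.8316, 16.0365) (2.8463, 17.3507) (0, 16.8412) (0, 12.466)]
10. shoelace: 24.0672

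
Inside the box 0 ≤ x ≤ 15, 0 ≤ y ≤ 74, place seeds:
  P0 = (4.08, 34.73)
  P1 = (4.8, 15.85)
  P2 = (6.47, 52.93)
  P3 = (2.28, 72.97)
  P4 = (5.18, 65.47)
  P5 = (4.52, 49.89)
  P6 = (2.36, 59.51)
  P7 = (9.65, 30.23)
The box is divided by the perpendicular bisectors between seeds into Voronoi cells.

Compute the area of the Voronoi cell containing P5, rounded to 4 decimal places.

Area of P5's cell: 117.9886

1. box [0,15]×[0,74]: [(0, 0) (15, 0) (15, 74) (0, 74)]
2. ⊥bis P5·P0 via (4.3,42.31): [(0, 42.4348) (15, 41.9994) (15, 74) (0, 74)]  |A|=476.7431
3. ⊥bis P5·P1 via (4.66,32.87): [(0, 42.4348) (15, 41.9994) (15, 74) (0, 74)]  |A|=476.7431
4. ⊥bis P5·P2 via (5.495,51.41): [(0, 54.9348) (0, 42.4348) (15, 41.9994) (15, 45.313)]  |A|=118.6016
5. ⊥bis P5·P3 via (3.4,61.43): [(0, 54.9348) (0, 42.4348) (15, 41.9994) (15, 45.313)]  |A|=118.6016
6. ⊥bis P5·P4 via (4.85,57.68): [(0, 54.9348) (0, 42.4348) (15, 41.9994) (15, 45.313)]  |A|=118.6016
7. ⊥bis P5·P6 via (3.44,54.7): [(1.163, 54.1887) (0, 53.9276) (0, 42.4348) (15, 41.9994) (15, 45.313)]  |A|=118.016
8. ⊥bis P5·P7 via (7.085,40.06): [(1.163, 54.1887) (0, 53.9276) (0, 42.4348) (14.5659, 42.012) (15, 42.1253) (15, 45.313)]  |A|=117.9886
9. canonical 6-gon: [(1.163, 54.1887) (0, 53.9276) (0, 42.4348) (14.5659, 42.012) (15, 42.1253) (15, 45.313)]
10. shoelace: 117.9886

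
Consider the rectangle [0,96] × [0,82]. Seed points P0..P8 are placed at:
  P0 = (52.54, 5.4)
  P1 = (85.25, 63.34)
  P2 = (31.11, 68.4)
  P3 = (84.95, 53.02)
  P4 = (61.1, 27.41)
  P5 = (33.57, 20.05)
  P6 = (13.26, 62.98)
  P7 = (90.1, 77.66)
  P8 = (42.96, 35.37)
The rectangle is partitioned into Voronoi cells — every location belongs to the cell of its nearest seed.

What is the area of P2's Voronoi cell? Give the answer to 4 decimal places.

1. box [0,96]×[0,82]: [(0, 0) (96, 0) (96, 82) (0, 82)]
2. ⊥bis P2·P0 via (41.825,36.9): [(0, 22.6729) (96, 55.3281) (96, 82) (0, 82)]  |A|=4127.9539
3. ⊥bis P2·P1 via (58.18,65.87): [(0, 22.6729) (55.9205, 41.6947) (59.6875, 82) (0, 82)]  |A|=2861.6642
4. ⊥bis P2·P3 via (58.03,60.71): [(0, 22.6729) (52.2405, 40.4429) (57.5362, 58.9813) (59.6875, 82) (0, 82)]  |A|=2830.8676
5. ⊥bis P2·P4 via (46.105,47.905): [(0, 22.6729) (21.7128, 30.0587) (56.5565, 55.5517) (57.5362, 58.9813) (59.6875, 82) (0, 82)]  |A|=2622.6584
6. ⊥bis P2·P5 via (32.34,44.225): [(0, 42.5796) (41.7281, 44.7027) (56.5565, 55.5517) (57.5362, 58.9813) (59.6875, 82) (0, 82)]  |A|=2122.2572
7. ⊥bis P2·P6 via (22.185,65.69): [(28.758, 44.0428) (41.7281, 44.7027) (56.5565, 55.5517) (57.5362, 58.9813) (59.6875, 82) (17.2326, 82)]  |A|=1228.3797
8. ⊥bis P2·P7 via (60.605,73.03): [(28.758, 44.0428) (41.7281, 44.7027) (56.5565, 55.5517) (57.5362, 58.9813) (59.5044, 80.041) (59.1969, 82) (17.2326, 82)]  |A|=1227.8991
9. ⊥bis P2·P8 via (37.035,51.885): [(27.4238, 48.4368) (57.5612, 59.2491) (59.5044, 80.041) (59.1969, 82) (17.2326, 82)]  |A|=1043.3122
10. canonical 5-gon: [(27.4238, 48.4368) (57.5612, 59.2491) (59.5044, 80.041) (59.1969, 82) (17.2326, 82)]
11. shoelace: 1043.3122

Area of P2's cell: 1043.3122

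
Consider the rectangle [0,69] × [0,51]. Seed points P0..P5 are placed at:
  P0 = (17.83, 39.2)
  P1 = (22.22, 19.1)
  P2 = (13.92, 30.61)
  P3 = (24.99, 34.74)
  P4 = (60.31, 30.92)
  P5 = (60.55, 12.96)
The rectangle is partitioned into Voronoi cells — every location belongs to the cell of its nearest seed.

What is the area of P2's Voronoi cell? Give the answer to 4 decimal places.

1. box [0,69]×[0,51]: [(0, 0) (69, 0) (69, 51) (0, 51)]
2. ⊥bis P2·P0 via (15.875,34.905): [(0, 42.131) (0, 0) (69, 0) (69, 10.7235)]  |A|=1823.4812
3. ⊥bis P2·P1 via (18.07,24.855): [(25.7644, 30.4035) (0, 42.131) (0, 11.8245)]  |A|=390.4144
4. ⊥bis P2·P3 via (19.455,32.675): [(21.4604, 27.2998) (19.1852, 33.3983) (0, 42.131) (0, 11.8245)]  |A|=373.7596
5. ⊥bis P2·P4 via (37.115,30.765): [(21.4604, 27.2998) (19.1852, 33.3983) (0, 42.131) (0, 11.8245)]  |A|=373.7596
6. ⊥bis P2·P5 via (37.235,21.785): [(21.4604, 27.2998) (19.1852, 33.3983) (0, 42.131) (0, 11.8245)]  |A|=373.7596
7. canonical 4-gon: [(21.4604, 27.2998) (19.1852, 33.3983) (0, 42.131) (0, 11.8245)]
8. shoelace: 373.7596

Area of P2's cell: 373.7596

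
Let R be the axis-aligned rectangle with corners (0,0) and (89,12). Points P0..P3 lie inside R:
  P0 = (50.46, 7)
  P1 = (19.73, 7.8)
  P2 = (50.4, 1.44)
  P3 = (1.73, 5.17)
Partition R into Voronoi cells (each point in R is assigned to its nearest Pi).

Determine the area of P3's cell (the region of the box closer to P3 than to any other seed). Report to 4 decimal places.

Area of P3's cell: 129.6104

1. box [0,89]×[0,12]: [(0, 0) (89, 0) (89, 12) (0, 12)]
2. ⊥bis P3·P0 via (26.095,6.085): [(0, 0) (26.3235, 0) (25.8729, 12) (0, 12)]  |A|=313.1783
3. ⊥bis P3·P1 via (10.73,6.485): [(0, 0) (11.6775, 0) (9.9242, 12) (0, 12)]  |A|=129.6104
4. ⊥bis P3·P2 via (26.065,3.305): [(0, 0) (11.6775, 0) (9.9242, 12) (0, 12)]  |A|=129.6104
5. canonical 4-gon: [(0, 0) (11.6775, 0) (9.9242, 12) (0, 12)]
6. shoelace: 129.6104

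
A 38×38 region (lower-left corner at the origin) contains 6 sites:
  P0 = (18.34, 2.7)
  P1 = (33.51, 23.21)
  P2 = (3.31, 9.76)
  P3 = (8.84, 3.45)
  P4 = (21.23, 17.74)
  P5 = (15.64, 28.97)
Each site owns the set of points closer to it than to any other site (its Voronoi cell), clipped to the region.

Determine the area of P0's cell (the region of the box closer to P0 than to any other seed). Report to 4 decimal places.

Area of P0's cell: 212.3138

1. box [0,38]×[0,38]: [(0, 0) (38, 0) (38, 38) (0, 38)]
2. ⊥bis P0·P1 via (25.925,12.955): [(0, 32.1301) (0, 0) (38, 0) (38, 4.0239)]  |A|=686.9261
3. ⊥bis P0·P2 via (10.825,6.23): [(17.0629, 19.5098) (7.8986, 0) (38, 0) (38, 4.0239)]  |A|=335.7598
4. ⊥bis P0·P3 via (13.59,3.075): [(17.0629, 19.5098) (14.448, 13.943) (13.3472, 0) (38, 0) (38, 4.0239)]  |A|=297.7747
5. ⊥bis P0·P4 via (19.785,10.22): [(33.0756, 7.6662) (14.2382, 11.2858) (13.3472, 0) (38, 0) (38, 4.0239)]  |A|=212.3138
6. ⊥bis P0·P5 via (16.99,15.835): [(33.0756, 7.6662) (14.2382, 11.2858) (13.3472, 0) (38, 0) (38, 4.0239)]  |A|=212.3138
7. canonical 5-gon: [(33.0756, 7.6662) (14.2382, 11.2858) (13.3472, 0) (38, 0) (38, 4.0239)]
8. shoelace: 212.3138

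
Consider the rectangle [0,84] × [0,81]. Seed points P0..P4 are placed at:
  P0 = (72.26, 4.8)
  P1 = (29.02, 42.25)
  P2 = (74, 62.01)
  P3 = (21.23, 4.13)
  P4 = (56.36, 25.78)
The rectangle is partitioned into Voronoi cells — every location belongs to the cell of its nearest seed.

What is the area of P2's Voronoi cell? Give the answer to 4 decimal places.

Area of P2's cell: 1428.6545

1. box [0,84]×[0,81]: [(0, 0) (84, 0) (84, 81) (0, 81)]
2. ⊥bis P2·P0 via (73.13,33.405): [(0, 35.6292) (84, 33.0744) (84, 81) (0, 81)]  |A|=3918.4491
3. ⊥bis P2·P1 via (51.51,52.13): [(59.5546, 33.8179) (84, 33.0744) (84, 81) (38.8272, 81)]  |A|=1651.4531
4. ⊥bis P2·P3 via (47.615,33.07): [(59.5546, 33.8179) (84, 33.0744) (84, 81) (38.8272, 81)]  |A|=1651.4531
5. ⊥bis P2·P4 via (65.18,43.895): [(52.3925, 50.1211) (84, 34.7317) (84, 81) (38.8272, 81)]  |A|=1428.6545
6. canonical 4-gon: [(52.3925, 50.1211) (84, 34.7317) (84, 81) (38.8272, 81)]
7. shoelace: 1428.6545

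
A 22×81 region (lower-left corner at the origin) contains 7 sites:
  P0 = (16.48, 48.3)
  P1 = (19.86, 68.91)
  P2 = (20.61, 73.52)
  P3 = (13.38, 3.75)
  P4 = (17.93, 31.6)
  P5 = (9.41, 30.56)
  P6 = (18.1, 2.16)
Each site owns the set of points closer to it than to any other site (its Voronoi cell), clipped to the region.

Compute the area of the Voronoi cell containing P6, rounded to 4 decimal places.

1. box [0,22]×[0,81]: [(0, 0) (22, 0) (22, 81) (0, 81)]
2. ⊥bis P6·P0 via (17.29,25.23): [(0, 24.6229) (0, 0) (22, 0) (22, 25.3954)]  |A|=550.2014
3. ⊥bis P6·P1 via (18.98,35.535): [(0, 24.6229) (0, 0) (22, 0) (22, 25.3954)]  |A|=550.2014
4. ⊥bis P6·P2 via (19.355,37.84): [(0, 24.6229) (0, 0) (22, 0) (22, 25.3954)]  |A|=550.2014
5. ⊥bis P6·P3 via (15.74,2.955): [(14.7446, 0) (22, 0) (22, 21.5381)]  |A|=78.1343
6. ⊥bis P6·P4 via (18.015,16.88): [(20.4355, 16.894) (14.7446, 0) (22, 0) (22, 16.903)]  |A|=74.5086
7. ⊥bis P6·P5 via (13.755,16.36): [(20.4355, 16.894) (14.7446, 0) (22, 0) (22, 16.903)]  |A|=74.5086
8. canonical 4-gon: [(20.4355, 16.894) (14.7446, 0) (22, 0) (22, 16.903)]
9. shoelace: 74.5086

Area of P6's cell: 74.5086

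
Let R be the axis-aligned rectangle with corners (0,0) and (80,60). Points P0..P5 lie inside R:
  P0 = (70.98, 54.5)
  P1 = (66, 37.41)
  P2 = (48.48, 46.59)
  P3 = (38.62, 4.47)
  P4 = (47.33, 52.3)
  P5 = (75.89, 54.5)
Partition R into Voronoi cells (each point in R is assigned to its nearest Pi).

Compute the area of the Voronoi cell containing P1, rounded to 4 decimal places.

Area of P1's cell: 971.8695

1. box [0,80]×[0,60]: [(0, 0) (80, 0) (80, 60) (0, 60)]
2. ⊥bis P1·P0 via (68.49,45.955): [(0, 0) (80, 0) (80, 42.601) (20.2914, 60) (0, 60)]  |A|=4280.5651
3. ⊥bis P1·P2 via (57.24,42): [(35.2332, 0) (80, 0) (80, 42.601) (60.528, 48.2751)]  |A|=1495.326
4. ⊥bis P1·P3 via (52.31,20.94): [(48.0573, 24.4749) (77.5022, 0) (80, 0) (80, 42.601) (60.528, 48.2751)]  |A|=978.0608
5. ⊥bis P1·P4 via (56.665,44.855): [(48.0573, 24.4749) (77.5022, 0) (80, 0) (80, 42.601) (60.528, 48.2751)]  |A|=978.0608
6. ⊥bis P1·P5 via (70.945,45.955): [(48.0573, 24.4749) (77.5022, 0) (80, 0) (80, 40.7149) (73.435, 44.514) (60.528, 48.2751)]  |A|=971.8695
7. canonical 6-gon: [(48.0573, 24.4749) (77.5022, 0) (80, 0) (80, 40.7149) (73.435, 44.514) (60.528, 48.2751)]
8. shoelace: 971.8695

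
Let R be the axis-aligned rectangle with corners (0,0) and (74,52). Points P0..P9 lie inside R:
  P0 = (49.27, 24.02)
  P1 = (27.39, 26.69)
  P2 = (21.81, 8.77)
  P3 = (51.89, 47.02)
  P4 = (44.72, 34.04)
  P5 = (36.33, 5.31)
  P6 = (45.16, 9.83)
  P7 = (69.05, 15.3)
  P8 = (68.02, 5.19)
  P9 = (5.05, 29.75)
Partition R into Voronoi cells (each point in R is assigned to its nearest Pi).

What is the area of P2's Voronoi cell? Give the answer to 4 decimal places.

Area of P2's cell: 482.2058

1. box [0,74]×[0,52]: [(0, 0) (74, 0) (74, 52) (0, 52)]
2. ⊥bis P2·P0 via (35.54,16.395): [(0, 0) (44.645, 0) (15.7666, 52) (0, 52)]  |A|=1570.7033
3. ⊥bis P2·P1 via (24.6,17.73): [(0, 25.39) (0, 0) (44.645, 0) (36.931, 13.8903)]  |A|=778.9066
4. ⊥bis P2·P3 via (36.85,27.895): [(0, 25.39) (0, 0) (44.645, 0) (36.931, 13.8903)]  |A|=778.9066
5. ⊥bis P2·P4 via (33.265,21.405): [(0, 25.39) (0, 0) (44.645, 0) (36.931, 13.8903)]  |A|=778.9066
6. ⊥bis P2·P5 via (29.07,7.04): [(31.1326, 15.6958) (0, 25.39) (0, 0) (27.3924, 0)]  |A|=610.203
7. ⊥bis P2·P6 via (33.485,9.3): [(31.1326, 15.6958) (0, 25.39) (0, 0) (27.3924, 0)]  |A|=610.203
8. ⊥bis P2·P7 via (45.43,12.035): [(31.1326, 15.6958) (0, 25.39) (0, 0) (27.3924, 0)]  |A|=610.203
9. ⊥bis P2·P8 via (44.915,6.98): [(31.1326, 15.6958) (0, 25.39) (0, 0) (27.3924, 0)]  |A|=610.203
10. ⊥bis P2·P9 via (13.43,19.26): [(31.1326, 15.6958) (15.1847, 20.6618) (0, 8.5314) (0, 0) (27.3924, 0)]  |A|=482.2058
11. canonical 5-gon: [(31.1326, 15.6958) (15.1847, 20.6618) (0, 8.5314) (0, 0) (27.3924, 0)]
12. shoelace: 482.2058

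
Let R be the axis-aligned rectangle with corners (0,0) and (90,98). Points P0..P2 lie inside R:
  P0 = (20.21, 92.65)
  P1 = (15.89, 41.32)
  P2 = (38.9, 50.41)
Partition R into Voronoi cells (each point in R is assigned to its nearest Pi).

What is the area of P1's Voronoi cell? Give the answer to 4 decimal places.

1. box [0,90]×[0,98]: [(0, 0) (90, 0) (90, 98) (0, 98)]
2. ⊥bis P1·P0 via (18.05,66.985): [(0, 68.5041) (0, 0) (90, 0) (90, 60.9296)]  |A|=5824.5167
3. ⊥bis P1·P2 via (27.395,45.865): [(19.0861, 66.8978) (0, 68.5041) (0, 0) (45.5138, 0)]  |A|=2176.1231
4. canonical 4-gon: [(19.0861, 66.8978) (0, 68.5041) (0, 0) (45.5138, 0)]
5. shoelace: 2176.1231

Area of P1's cell: 2176.1231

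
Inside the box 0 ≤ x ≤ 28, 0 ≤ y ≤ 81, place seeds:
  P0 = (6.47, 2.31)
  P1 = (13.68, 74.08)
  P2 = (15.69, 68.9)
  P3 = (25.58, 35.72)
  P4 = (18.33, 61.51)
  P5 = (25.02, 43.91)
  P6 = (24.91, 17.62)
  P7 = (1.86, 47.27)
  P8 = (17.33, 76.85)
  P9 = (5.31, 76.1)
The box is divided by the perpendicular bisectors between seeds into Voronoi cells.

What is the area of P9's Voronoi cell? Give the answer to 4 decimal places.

1. box [0,28]×[0,81]: [(0, 0) (28, 0) (28, 81) (0, 81)]
2. ⊥bis P9·P0 via (5.89,39.205): [(0, 39.1124) (28, 39.5526) (28, 81) (0, 81)]  |A|=1166.6902
3. ⊥bis P9·P1 via (9.495,75.09): [(0, 39.1124) (0.8153, 39.1252) (10.9213, 81) (0, 81)]  |A|=245.7397
4. ⊥bis P9·P2 via (10.5,72.5): [(0, 57.3625) (8.0002, 68.8961) (10.9213, 81) (0, 81)]  |A|=160.6473
5. ⊥bis P9·P3 via (15.445,55.91): [(0, 57.3625) (8.0002, 68.8961) (10.9213, 81) (0, 81)]  |A|=160.6473
6. ⊥bis P9·P4 via (11.82,68.805): [(0, 58.2569) (1.6284, 59.7101) (8.0002, 68.8961) (10.9213, 81) (0, 81)]  |A|=159.9191
7. ⊥bis P9·P5 via (15.165,60.005): [(0, 58.2569) (1.6284, 59.7101) (8.0002, 68.8961) (10.9213, 81) (0, 81)]  |A|=159.9191
8. ⊥bis P9·P6 via (15.11,46.86): [(0, 58.2569) (1.6284, 59.7101) (8.0002, 68.8961) (10.9213, 81) (0, 81)]  |A|=159.9191
9. ⊥bis P9·P7 via (3.585,61.685): [(0, 62.114) (3.0432, 61.7498) (8.0002, 68.8961) (10.9213, 81) (0, 81)]  |A|=153.4174
10. ⊥bis P9·P8 via (11.32,76.475): [(0, 62.114) (3.0432, 61.7498) (8.0002, 68.8961) (10.9213, 81) (0, 81)]  |A|=153.4174
11. canonical 5-gon: [(0, 62.114) (3.0432, 61.7498) (8.0002, 68.8961) (10.9213, 81) (0, 81)]
12. shoelace: 153.4174

Area of P9's cell: 153.4174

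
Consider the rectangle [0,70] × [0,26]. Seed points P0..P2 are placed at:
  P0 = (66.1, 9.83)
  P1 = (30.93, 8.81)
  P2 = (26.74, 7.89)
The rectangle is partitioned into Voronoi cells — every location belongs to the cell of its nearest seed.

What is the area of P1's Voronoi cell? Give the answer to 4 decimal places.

Area of P1's cell: 535.4512

1. box [0,70]×[0,26]: [(0, 0) (70, 0) (70, 26) (0, 26)]
2. ⊥bis P1·P0 via (48.515,9.32): [(0, 0) (48.7853, 0) (48.0312, 26) (0, 26)]  |A|=1258.6151
3. ⊥bis P1·P2 via (28.835,8.35): [(30.6684, 0) (48.7853, 0) (48.0312, 26) (24.9596, 26)]  |A|=535.4512
4. canonical 4-gon: [(30.6684, 0) (48.7853, 0) (48.0312, 26) (24.9596, 26)]
5. shoelace: 535.4512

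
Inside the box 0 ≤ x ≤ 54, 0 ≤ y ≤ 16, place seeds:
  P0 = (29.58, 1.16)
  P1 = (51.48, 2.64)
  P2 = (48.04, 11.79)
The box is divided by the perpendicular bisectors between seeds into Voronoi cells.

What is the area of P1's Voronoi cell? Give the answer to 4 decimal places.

Area of P1's cell: 84.5412

1. box [0,54]×[0,16]: [(0, 0) (54, 0) (54, 16) (0, 16)]
2. ⊥bis P1·P0 via (40.53,1.9): [(40.6584, 0) (54, 0) (54, 16) (39.5771, 16)]  |A|=222.1158
3. ⊥bis P1·P2 via (49.76,7.215): [(40.4084, 3.6992) (40.6584, 0) (54, 0) (54, 8.8091)]  |A|=84.5412
4. canonical 4-gon: [(40.4084, 3.6992) (40.6584, 0) (54, 0) (54, 8.8091)]
5. shoelace: 84.5412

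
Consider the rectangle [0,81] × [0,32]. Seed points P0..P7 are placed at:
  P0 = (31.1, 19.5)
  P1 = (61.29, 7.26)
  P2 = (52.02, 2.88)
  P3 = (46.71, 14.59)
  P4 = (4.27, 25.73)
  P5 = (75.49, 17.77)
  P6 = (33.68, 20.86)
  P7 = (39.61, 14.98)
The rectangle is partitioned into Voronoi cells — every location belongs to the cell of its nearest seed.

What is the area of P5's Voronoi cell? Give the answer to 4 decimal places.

1. box [0,81]×[0,32]: [(0, 0) (81, 0) (81, 32) (0, 32)]
2. ⊥bis P5·P0 via (53.295,18.635): [(52.5687, 0) (81, 0) (81, 32) (53.8159, 32)]  |A|=889.8462
3. ⊥bis P5·P1 via (68.39,12.515): [(77.6529, 0) (81, 0) (81, 32) (53.9684, 32)]  |A|=486.0605
4. ⊥bis P5·P2 via (63.755,10.325): [(77.6529, 0) (81, 0) (81, 32) (53.9684, 32)]  |A|=486.0605
5. ⊥bis P5·P3 via (61.1,16.18): [(60.2967, 23.4498) (77.6529, 0) (81, 0) (81, 32) (59.352, 32)]  |A|=463.0448
6. ⊥bis P5·P4 via (39.88,21.75): [(60.2967, 23.4498) (77.6529, 0) (81, 0) (81, 32) (59.352, 32)]  |A|=463.0448
7. ⊥bis P5·P6 via (54.585,19.315): [(60.2967, 23.4498) (77.6529, 0) (81, 0) (81, 32) (59.352, 32)]  |A|=463.0448
8. ⊥bis P5·P7 via (57.55,16.375): [(60.2967, 23.4498) (77.6529, 0) (81, 0) (81, 32) (59.352, 32)]  |A|=463.0448
9. canonical 5-gon: [(60.2967, 23.4498) (77.6529, 0) (81, 0) (81, 32) (59.352, 32)]
10. shoelace: 463.0448

Area of P5's cell: 463.0448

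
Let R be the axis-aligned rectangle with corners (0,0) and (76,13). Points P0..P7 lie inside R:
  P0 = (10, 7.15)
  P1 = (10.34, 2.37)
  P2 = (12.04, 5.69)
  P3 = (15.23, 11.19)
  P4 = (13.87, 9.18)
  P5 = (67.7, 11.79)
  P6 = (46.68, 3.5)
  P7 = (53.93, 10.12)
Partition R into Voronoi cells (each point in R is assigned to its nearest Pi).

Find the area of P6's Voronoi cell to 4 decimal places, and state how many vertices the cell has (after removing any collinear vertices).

1. box [0,76]×[0,13]: [(0, 0) (76, 0) (76, 13) (0, 13)]
2. ⊥bis P6·P0 via (28.34,5.325): [(27.8101, 0) (76, 0) (76, 13) (29.1037, 13)]  |A|=618.06
3. ⊥bis P6·P1 via (28.51,2.935): [(28.4129, 6.0576) (28.6013, 0) (76, 0) (76, 13) (29.1037, 13)]  |A|=615.6638
4. ⊥bis P6·P2 via (29.36,4.595): [(29.0695, 0) (76, 0) (76, 13) (29.8914, 13)]  |A|=604.7543
5. ⊥bis P6·P3 via (30.955,7.345): [(29.159, 0) (76, 0) (76, 13) (32.3377, 13)]  |A|=588.271
6. ⊥bis P6·P4 via (30.275,6.34): [(29.222, 0.2577) (29.1774, 0) (76, 0) (76, 13) (32.3377, 13)]  |A|=588.2686
7. ⊥bis P6·P5 via (57.19,7.645): [(29.222, 0.2577) (29.1774, 0) (60.2051, 0) (55.0781, 13) (32.3377, 13)]  |A|=349.6091
8. ⊥bis P6·P7 via (50.305,6.81): [(29.222, 0.2577) (29.1774, 0) (56.5232, 0) (44.6529, 13) (32.3377, 13)]  |A|=257.9134
9. canonical 5-gon: [(29.222, 0.2577) (29.1774, 0) (56.5232, 0) (44.6529, 13) (32.3377, 13)]
10. shoelace: 257.9134

Area of P6's cell: 257.9134 (5 vertices)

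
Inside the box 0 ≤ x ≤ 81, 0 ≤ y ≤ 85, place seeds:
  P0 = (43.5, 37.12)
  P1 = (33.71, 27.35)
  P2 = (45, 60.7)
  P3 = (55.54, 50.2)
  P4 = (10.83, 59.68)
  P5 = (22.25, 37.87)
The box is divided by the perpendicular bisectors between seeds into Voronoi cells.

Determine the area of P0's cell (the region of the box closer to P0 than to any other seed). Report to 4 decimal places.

Area of P0's cell: 999.3299

1. box [0,81]×[0,85]: [(0, 0) (81, 0) (81, 85) (0, 85)]
2. ⊥bis P0·P1 via (38.605,32.235): [(0, 70.919) (70.7741, 0) (81, 0) (81, 85) (0, 85)]  |A|=4375.3832
3. ⊥bis P0·P2 via (44.25,48.91): [(20.4534, 50.4238) (70.7741, 0) (81, 0) (81, 46.5722)]  |A|=1667.7082
4. ⊥bis P0·P3 via (49.52,43.66): [(43.7843, 48.9396) (20.4534, 50.4238) (70.7741, 0) (81, 0) (81, 14.683)]  |A|=1074.3189
5. ⊥bis P0·P4 via (27.165,48.4): [(43.7843, 48.9396) (28.2213, 49.9296) (25.2461, 45.6212) (70.7741, 0) (81, 0) (81, 14.683)]  |A|=1056.8501
6. ⊥bis P0·P5 via (32.875,37.495): [(43.7843, 48.9396) (33.3025, 49.6064) (32.8914, 37.9603) (70.7741, 0) (81, 0) (81, 14.683)]  |A|=999.3299
7. canonical 6-gon: [(43.7843, 48.9396) (33.3025, 49.6064) (32.8914, 37.9603) (70.7741, 0) (81, 0) (81, 14.683)]
8. shoelace: 999.3299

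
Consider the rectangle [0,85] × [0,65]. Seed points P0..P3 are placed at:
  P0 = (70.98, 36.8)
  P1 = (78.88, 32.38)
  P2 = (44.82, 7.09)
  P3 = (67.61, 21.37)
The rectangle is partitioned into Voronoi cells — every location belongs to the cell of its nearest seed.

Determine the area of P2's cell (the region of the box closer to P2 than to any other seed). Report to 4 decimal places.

Area of P2's cell: 2676.9310

1. box [0,85]×[0,65]: [(0, 0) (85, 0) (85, 65) (0, 65)]
2. ⊥bis P2·P0 via (57.9,21.945): [(0, 0) (82.823, 0) (9.0023, 65) (0, 65)]  |A|=2984.3223
3. ⊥bis P2·P1 via (61.85,19.735): [(0, 0) (76.5035, 0) (64.5695, 16.0724) (9.0023, 65) (0, 65)]  |A|=2933.5374
4. ⊥bis P2·P3 via (56.215,14.23): [(0, 0) (65.1314, 0) (43.3574, 34.7499) (9.0023, 65) (0, 65)]  |A|=2676.931
5. canonical 5-gon: [(0, 0) (65.1314, 0) (43.3574, 34.7499) (9.0023, 65) (0, 65)]
6. shoelace: 2676.931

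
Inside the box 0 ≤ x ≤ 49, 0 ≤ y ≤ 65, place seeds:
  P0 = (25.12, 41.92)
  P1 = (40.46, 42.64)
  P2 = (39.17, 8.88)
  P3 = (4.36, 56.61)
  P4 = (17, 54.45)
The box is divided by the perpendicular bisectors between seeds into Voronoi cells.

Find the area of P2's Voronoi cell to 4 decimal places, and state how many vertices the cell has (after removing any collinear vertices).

1. box [0,49]×[0,65]: [(0, 0) (49, 0) (49, 65) (0, 65)]
2. ⊥bis P2·P0 via (32.145,25.4): [(0, 11.7306) (0, 0) (49, 0) (49, 32.5675)]  |A|=1085.3022
3. ⊥bis P2·P1 via (39.815,25.76): [(33.5542, 25.9992) (0, 11.7306) (0, 0) (49, 0) (49, 25.409)]  |A|=1030.0182
4. ⊥bis P2·P3 via (21.765,32.745): [(33.5542, 25.9992) (0, 11.7306) (0, 0) (49, 0) (49, 25.409)]  |A|=1030.0182
5. ⊥bis P2·P4 via (28.085,31.665): [(33.5542, 25.9992) (0, 11.7306) (0, 0) (49, 0) (49, 25.409)]  |A|=1030.0182
6. canonical 5-gon: [(33.5542, 25.9992) (0, 11.7306) (0, 0) (49, 0) (49, 25.409)]
7. shoelace: 1030.0182

Area of P2's cell: 1030.0182 (5 vertices)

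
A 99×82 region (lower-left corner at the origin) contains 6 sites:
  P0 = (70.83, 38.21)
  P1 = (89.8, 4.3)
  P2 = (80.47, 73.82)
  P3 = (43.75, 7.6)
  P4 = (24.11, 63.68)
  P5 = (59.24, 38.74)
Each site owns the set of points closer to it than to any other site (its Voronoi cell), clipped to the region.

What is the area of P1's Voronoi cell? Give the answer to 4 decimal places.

1. box [0,99]×[0,82]: [(0, 0) (99, 0) (99, 82) (0, 82)]
2. ⊥bis P1·P0 via (80.315,21.255): [(42.3204, 0) (99, 0) (99, 31.7078)]  |A|=898.5923
3. ⊥bis P1·P2 via (85.135,39.06): [(42.3204, 0) (99, 0) (99, 31.7078)]  |A|=898.5923
4. ⊥bis P1·P3 via (66.775,5.95): [(67.3521, 14.0033) (66.3486, 0) (99, 0) (99, 31.7078)]  |A|=730.3556
5. ⊥bis P1·P4 via (56.955,33.99): [(67.3521, 14.0033) (66.3486, 0) (99, 0) (99, 31.7078)]  |A|=730.3556
6. ⊥bis P1·P5 via (74.52,21.52): [(67.3521, 14.0033) (66.3486, 0) (99, 0) (99, 31.7078)]  |A|=730.3556
7. canonical 4-gon: [(67.3521, 14.0033) (66.3486, 0) (99, 0) (99, 31.7078)]
8. shoelace: 730.3556

Area of P1's cell: 730.3556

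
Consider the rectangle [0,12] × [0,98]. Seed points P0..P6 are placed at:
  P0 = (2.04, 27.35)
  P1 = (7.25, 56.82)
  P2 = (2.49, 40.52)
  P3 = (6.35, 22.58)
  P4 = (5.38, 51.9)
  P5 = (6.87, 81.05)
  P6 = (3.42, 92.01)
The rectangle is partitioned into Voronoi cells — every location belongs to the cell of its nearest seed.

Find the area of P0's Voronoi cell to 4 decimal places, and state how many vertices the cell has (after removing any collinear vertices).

1. box [0,12]×[0,98]: [(0, 0) (12, 0) (12, 98) (0, 98)]
2. ⊥bis P0·P1 via (4.645,42.085): [(0, 42.9062) (0, 0) (12, 0) (12, 40.7847)]  |A|=502.1454
3. ⊥bis P0·P2 via (2.265,33.935): [(0, 34.0124) (0, 0) (12, 0) (12, 33.6024)]  |A|=405.6886
4. ⊥bis P0·P3 via (4.195,24.965): [(0, 34.0124) (0, 21.1745) (12, 32.0173) (12, 33.6024)]  |A|=86.5374
5. ⊥bis P0·P4 via (3.71,39.625): [(0, 34.0124) (0, 21.1745) (12, 32.0173) (12, 33.6024)]  |A|=86.5374
6. ⊥bis P0·P5 via (4.455,54.2): [(0, 34.0124) (0, 21.1745) (12, 32.0173) (12, 33.6024)]  |A|=86.5374
7. ⊥bis P0·P6 via (2.73,59.68): [(0, 34.0124) (0, 21.1745) (12, 32.0173) (12, 33.6024)]  |A|=86.5374
8. canonical 4-gon: [(0, 34.0124) (0, 21.1745) (12, 32.0173) (12, 33.6024)]
9. shoelace: 86.5374

Area of P0's cell: 86.5374 (4 vertices)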